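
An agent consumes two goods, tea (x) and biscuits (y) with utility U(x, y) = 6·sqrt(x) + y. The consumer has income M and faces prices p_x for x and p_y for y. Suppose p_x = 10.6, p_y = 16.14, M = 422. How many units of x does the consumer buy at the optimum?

x* = 20.8659

Utility is quasi-linear in y; the FOC for x is 3/√x = p_x/p_y.
Solve: √x = 3·p_y/p_x, so x*(p_x,p_y) = (3·p_y/p_x)², and y* = (M − p_x·x*)/p_y.
Plugging in: x* = (3·16.14/10.6)² = 20.8659.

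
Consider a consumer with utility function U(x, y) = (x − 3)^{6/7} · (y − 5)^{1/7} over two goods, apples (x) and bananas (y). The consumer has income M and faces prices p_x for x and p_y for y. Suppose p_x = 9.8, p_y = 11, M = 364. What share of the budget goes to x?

share on x = 0.7392

Discretionary income = 364 − 3·9.8 − 5·11 = 279.6; x* = 3 + 6/7·279.6/9.8 = 27.4548; y* = 5 + 1/7·279.6/11 = 8.6312.
Expenditure on x: 9.8·27.4548 = 269.0571; share = 0.7392.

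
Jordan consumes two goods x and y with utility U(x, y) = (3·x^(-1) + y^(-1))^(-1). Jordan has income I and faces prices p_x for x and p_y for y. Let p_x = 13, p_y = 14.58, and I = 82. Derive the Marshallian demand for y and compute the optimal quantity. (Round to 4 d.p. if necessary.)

With the ratio pinned down, the budget gives x* = I/(p_x + p_y·(y/x)) and y* = (y/x)·x*.
Numerically y/x = 0.54517, so x* = 82/(13 + 14.58·0.54517) = 3.9143 and y* = 0.54517·3.9143 = 2.134.

y* = 2.134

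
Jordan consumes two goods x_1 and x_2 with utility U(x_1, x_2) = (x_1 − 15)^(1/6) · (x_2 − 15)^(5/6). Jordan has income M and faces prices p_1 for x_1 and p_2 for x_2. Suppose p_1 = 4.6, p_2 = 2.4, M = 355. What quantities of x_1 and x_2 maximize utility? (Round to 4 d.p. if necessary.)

Let x_1' = x_1−15, x_2' = x_2−15. MRS = (1/5)·x_2'/x_1' = p_1/p_2.
After buying the subsistence bundle (15, 15), a share 1/6 of the remaining income goes to x_1: x_1* = 15 + 1/6·(M − 15p_1 − 15p_2)/p_1.
Discretionary income = 355 − 15·4.6 − 15·2.4 = 250; x_1* = 15 + 1/6·250/4.6 = 24.058; x_2* = 15 + 5/6·250/2.4 = 101.8056.

x_1* = 24.058, x_2* = 101.8056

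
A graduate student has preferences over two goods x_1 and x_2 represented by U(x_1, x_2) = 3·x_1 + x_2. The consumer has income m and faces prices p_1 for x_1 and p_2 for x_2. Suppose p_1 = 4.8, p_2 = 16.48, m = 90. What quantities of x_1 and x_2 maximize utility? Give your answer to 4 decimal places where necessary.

x_1* = 18.75, x_2* = 0

Linear utility — the consumer picks whichever good has higher MU/price: 3/4.8 = 0.625 vs 1/16.48 = 0.0607.
x_1 gives more utility per dollar, so spend all income on x_1: x_1* = m/p_1, x_2* = 0.
Numerically: x_1* = 18.75, x_2* = 0.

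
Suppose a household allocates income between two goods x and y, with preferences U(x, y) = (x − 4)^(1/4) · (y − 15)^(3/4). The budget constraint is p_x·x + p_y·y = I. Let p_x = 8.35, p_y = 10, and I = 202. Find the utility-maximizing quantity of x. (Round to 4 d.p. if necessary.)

x* = 4.5569

Let x' = x−4, y' = y−15. MRS = (1/3)·y'/x' = p_x/p_y.
After buying the subsistence bundle (4, 15), a share 0.25 of the remaining income goes to x: x* = 4 + 0.25·(I − 4p_x − 15p_y)/p_x.
Discretionary income = 202 − 4·8.35 − 15·10 = 18.6; x* = 4 + 0.25·18.6/8.35 = 4.5569.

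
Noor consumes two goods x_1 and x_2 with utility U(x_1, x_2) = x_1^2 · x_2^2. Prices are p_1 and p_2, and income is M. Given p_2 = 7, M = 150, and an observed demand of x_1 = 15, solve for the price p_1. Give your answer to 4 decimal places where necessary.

p_1 = 5

Tangency: MRS = x_2/x_1 = p_1/p_2.
So 2·p_2·x_2 = 2·p_1·x_1; combined with the budget, a share 0.5 of income goes to x_1.
Demand: x_1*(p_1,p_2,M) = 0.5·M/p_1 and x_2* = 0.5·M/p_2.
Set x_1* = 15 in the demand function and solve for p_1: p_1 = 5.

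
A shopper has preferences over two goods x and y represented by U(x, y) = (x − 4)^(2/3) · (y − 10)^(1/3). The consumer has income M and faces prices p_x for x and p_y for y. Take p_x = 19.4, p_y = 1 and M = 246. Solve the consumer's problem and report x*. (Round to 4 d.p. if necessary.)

This is Cobb-Douglas in (x−4, y−10): tangency gives 2/3·p_y·(y−10) = 1/3·p_x·(x−4).
After buying the subsistence bundle (4, 10), a share 2/3 of the remaining income goes to x: x* = 4 + 2/3·(M − 4p_x − 10p_y)/p_x.
Discretionary income = 246 − 4·19.4 − 10·1 = 158.4; x* = 4 + 2/3·158.4/19.4 = 9.4433.

x* = 9.4433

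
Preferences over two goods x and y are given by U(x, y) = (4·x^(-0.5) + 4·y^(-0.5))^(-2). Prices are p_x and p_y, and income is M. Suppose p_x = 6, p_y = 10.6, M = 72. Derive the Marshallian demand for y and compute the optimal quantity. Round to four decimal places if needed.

MRS = MU_x/MU_y = (y/x)^(1.5). Set equal to p_x/p_y.
Solve for the ratio: y/x = [p_x/p_y]^(2/3).
Substitute y = (y/x)·x into the budget: x* = M/(p_x + p_y·(y/x)).
Numerically y/x = 0.684274, so x* = 72/(6 + 10.6·0.684274) = 5.4326 and y* = 0.684274·5.4326 = 3.7174.

y* = 3.7174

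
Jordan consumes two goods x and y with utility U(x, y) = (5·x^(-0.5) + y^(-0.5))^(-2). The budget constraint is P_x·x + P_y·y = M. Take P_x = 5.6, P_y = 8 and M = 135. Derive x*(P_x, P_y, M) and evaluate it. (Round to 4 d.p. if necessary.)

MU_x ∝ 5·x^(-1.5), MU_y ∝ y^(-1.5), so MRS = 5·(y/x)^(1.5) = P_x/P_y.
Hence y/x = ((1/5)·P_x/P_y)^(1/(1.5)), i.e. raised to the 2/3 power.
Substitute y = (y/x)·x into the budget: x* = M/(P_x + P_y·(y/x)).
Numerically y/x = 0.26962, so x* = 135/(5.6 + 8·0.26962) = 17.4037.

x* = 17.4037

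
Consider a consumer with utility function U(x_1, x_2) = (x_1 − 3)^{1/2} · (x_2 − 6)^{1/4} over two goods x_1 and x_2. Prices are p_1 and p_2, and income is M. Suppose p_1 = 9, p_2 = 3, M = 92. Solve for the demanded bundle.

This is Cobb-Douglas in (x_1−3, x_2−6): tangency gives 0.5·p_2·(x_2−6) = 0.25·p_1·(x_1−3).
After buying the subsistence bundle (3, 6), a share 2/3 of the remaining income goes to x_1: x_1* = 3 + 2/3·(M − 3p_1 − 6p_2)/p_1.
Discretionary income = 92 − 3·9 − 6·3 = 47; x_1* = 3 + 2/3·47/9 = 6.4815; x_2* = 6 + 1/3·47/3 = 11.2222.

x_1* = 6.4815, x_2* = 11.2222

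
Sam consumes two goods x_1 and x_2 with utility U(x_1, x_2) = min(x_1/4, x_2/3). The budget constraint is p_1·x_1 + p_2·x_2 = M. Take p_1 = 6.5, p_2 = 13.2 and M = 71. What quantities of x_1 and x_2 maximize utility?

Demand: x_1*(p_1,p_2,M) = 4·M/(4·p_1 + 3·p_2), x_2* = 3·M/(4·p_1 + 3·p_2).
Here 4·6.5 + 3·13.2 = 65.6, giving x_1* = 4.3293 and x_2* = 3.247.

x_1* = 4.3293, x_2* = 3.247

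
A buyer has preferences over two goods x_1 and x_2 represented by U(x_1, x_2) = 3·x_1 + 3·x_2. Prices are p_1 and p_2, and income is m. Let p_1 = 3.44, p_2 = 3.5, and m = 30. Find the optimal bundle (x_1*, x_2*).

Perfect substitutes: compare marginal utility per dollar. 3/p_1 vs 3/p_2 → 0.8721 vs 0.8571.
x_1 gives more utility per dollar, so spend all income on x_1: x_1* = m/p_1, x_2* = 0.
Numerically: x_1* = 8.7209, x_2* = 0.

x_1* = 8.7209, x_2* = 0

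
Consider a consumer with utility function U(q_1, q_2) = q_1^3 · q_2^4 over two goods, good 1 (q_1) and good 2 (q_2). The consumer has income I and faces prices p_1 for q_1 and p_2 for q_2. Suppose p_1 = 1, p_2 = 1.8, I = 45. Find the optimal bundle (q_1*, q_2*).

q_1* = 19.2857, q_2* = 14.2857

Tangency: MRS = (3/4)·q_2/q_1 = p_1/p_2.
Rearranging, p_2·q_2 = (4/3)·p_1·q_1. Substituting into the budget gives p_1·q_1·(1 + (4/3)) = I.
Demand: q_1*(p_1,p_2,I) = 3/7·I/p_1 and q_2* = 4/7·I/p_2.
At p_1=1, p_2=1.8, I=45: q_1* = 3/7·45/1 = 19.2857, q_2* = 14.2857.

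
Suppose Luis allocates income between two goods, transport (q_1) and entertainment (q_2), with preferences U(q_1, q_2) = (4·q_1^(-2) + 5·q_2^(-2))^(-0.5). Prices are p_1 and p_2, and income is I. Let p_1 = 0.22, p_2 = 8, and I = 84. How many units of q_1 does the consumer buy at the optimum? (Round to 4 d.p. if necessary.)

From the CES first-order condition, (4/5)·(q_2/q_1)^(3) = p_1/p_2.
Hence q_2/q_1 = ((5/4)·p_1/p_2)^(1/(3)), i.e. raised to the 1/3 power.
With the ratio pinned down, the budget gives q_1* = I/(p_1 + p_2·(q_2/q_1)) and q_2* = (q_2/q_1)·q_1*.
Numerically q_2/q_1 = 0.325148, so q_1* = 84/(0.22 + 8·0.325148) = 29.7747.

q_1* = 29.7747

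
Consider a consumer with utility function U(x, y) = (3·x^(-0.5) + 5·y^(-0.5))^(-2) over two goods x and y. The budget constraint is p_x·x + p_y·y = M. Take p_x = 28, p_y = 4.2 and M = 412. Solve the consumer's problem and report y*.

MU_x ∝ 3·x^(-1.5), MU_y ∝ 5·y^(-1.5), so MRS = (3/5)·(y/x)^(1.5) = p_x/p_y.
Solve for the ratio: y/x = [(5/3)·p_x/p_y]^(2/3).
With the ratio pinned down, the budget gives x* = M/(p_x + p_y·(y/x)) and y* = (y/x)·x*.
Numerically y/x = 4.979339, so x* = 412/(28 + 4.2·4.979339) = 8.4231 and y* = 4.979339·8.4231 = 41.9414.

y* = 41.9414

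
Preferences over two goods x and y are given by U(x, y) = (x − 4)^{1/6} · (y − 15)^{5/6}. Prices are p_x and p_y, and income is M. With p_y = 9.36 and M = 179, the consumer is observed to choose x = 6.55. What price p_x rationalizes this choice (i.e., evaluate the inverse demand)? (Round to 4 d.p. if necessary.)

Let x' = x−4, y' = y−15. MRS = (1/5)·y'/x' = p_x/p_y.
After buying the subsistence bundle (4, 15), a share 1/6 of the remaining income goes to x: x* = 4 + 1/6·(M − 4p_x − 15p_y)/p_x.
Set x* = 6.55 in the demand function and solve for p_x: p_x = 2.

p_x = 2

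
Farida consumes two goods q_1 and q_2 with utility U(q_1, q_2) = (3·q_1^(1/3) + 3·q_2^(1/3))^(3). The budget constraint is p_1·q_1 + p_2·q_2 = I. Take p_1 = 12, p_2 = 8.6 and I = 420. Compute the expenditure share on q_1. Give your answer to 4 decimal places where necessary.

MU_q_1 ∝ 3·q_1^(-2/3), MU_q_2 ∝ 3·q_2^(-2/3), so MRS = (q_2/q_1)^(2/3) = p_1/p_2.
Solve for the ratio: q_2/q_1 = [p_1/p_2]^(1.5).
With the ratio pinned down, the budget gives q_1* = I/(p_1 + p_2·(q_2/q_1)) and q_2* = (q_2/q_1)·q_1*.
Numerically q_2/q_1 = 1.648254, so q_1* = 420/(12 + 8.6·1.648254) = 16.0459 and q_2* = 1.648254·16.0459 = 26.4476.
Expenditure on q_1: 12·16.0459 = 192.5502; share = 0.4585.

share on q_1 = 0.4585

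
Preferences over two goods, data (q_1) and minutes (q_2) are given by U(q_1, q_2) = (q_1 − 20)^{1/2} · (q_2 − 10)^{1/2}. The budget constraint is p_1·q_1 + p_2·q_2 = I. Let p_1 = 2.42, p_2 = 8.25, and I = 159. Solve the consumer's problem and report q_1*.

Let q_1' = q_1−20, q_2' = q_2−10. MRS = q_2'/q_1' = p_1/p_2.
Substituting into the budget: q_1* = 20 + 0.5·(I − 20·p_1 − 10·p_2)/p_1, and q_2* = 10 + 0.5·(…)/p_2.
Discretionary income = 159 − 20·2.42 − 10·8.25 = 28.1; q_1* = 20 + 0.5·28.1/2.42 = 25.8058.

q_1* = 25.8058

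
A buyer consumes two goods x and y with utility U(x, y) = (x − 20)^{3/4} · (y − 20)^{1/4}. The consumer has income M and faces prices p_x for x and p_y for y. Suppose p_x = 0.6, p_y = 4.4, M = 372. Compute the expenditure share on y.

MRS = 3·(y−20)/(x−20). Tangency with p_x/p_y gives y−20 = (1/3)·(p_x/p_y)·(x−20).
Substituting into the budget: x* = 20 + 0.75·(M − 20·p_x − 20·p_y)/p_x, and y* = 20 + 0.25·(…)/p_y.
Discretionary income = 372 − 20·0.6 − 20·4.4 = 272; x* = 20 + 0.75·272/0.6 = 360; y* = 20 + 0.25·272/4.4 = 35.4545.
Expenditure on y: 4.4·35.4545 = 156; share = 0.4194.

share on y = 0.4194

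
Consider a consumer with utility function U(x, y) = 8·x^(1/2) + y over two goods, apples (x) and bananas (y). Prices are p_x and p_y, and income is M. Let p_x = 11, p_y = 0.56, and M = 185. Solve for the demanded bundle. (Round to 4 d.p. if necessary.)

Set MRS = p_x/p_y: 4·x^(−1/2) = p_x/p_y.
Solve: √x = 4·p_y/p_x, so x*(p_x,p_y) = (4·p_y/p_x)², and y* = (M − p_x·x*)/p_y.
Plugging in: x* = (4·0.56/11)² = 0.0415, y* = 329.5426.

x* = 0.0415, y* = 329.5426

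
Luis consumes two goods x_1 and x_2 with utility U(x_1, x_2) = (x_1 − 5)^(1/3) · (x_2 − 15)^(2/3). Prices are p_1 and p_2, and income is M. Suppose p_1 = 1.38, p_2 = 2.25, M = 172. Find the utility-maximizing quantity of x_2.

Let x_1' = x_1−5, x_2' = x_2−15. MRS = (1/2)·x_2'/x_1' = p_1/p_2.
After buying the subsistence bundle (5, 15), a share 1/3 of the remaining income goes to x_1: x_1* = 5 + 1/3·(M − 5p_1 − 15p_2)/p_1.
Discretionary income = 172 − 5·1.38 − 15·2.25 = 131.35; x_2* = 15 + 2/3·131.35/2.25 = 53.9185.

x_2* = 53.9185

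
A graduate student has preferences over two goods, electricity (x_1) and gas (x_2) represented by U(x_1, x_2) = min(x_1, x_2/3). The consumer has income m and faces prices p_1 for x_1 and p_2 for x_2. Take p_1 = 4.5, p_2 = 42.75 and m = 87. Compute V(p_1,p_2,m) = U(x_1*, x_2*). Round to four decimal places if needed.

V = 0.6554

Leontief preferences: the optimum is at the kink where x_1/1 = x_2/3, i.e. x_2 = 3·x_1.
Budget: p_1·x_1 + p_2·3·x_1 = m, so (p_1 + 3·p_2)·x_1 = m.
Demand: x_1*(p_1,p_2,m) = m/(p_1 + 3·p_2), x_2* = 3·m/(p_1 + 3·p_2).
Here 4.5 + 3·42.75 = 132.75, giving x_1* = 0.6554 and x_2* = 1.9661.
Utility at the optimum: U(0.6554, 1.9661) = 0.6554.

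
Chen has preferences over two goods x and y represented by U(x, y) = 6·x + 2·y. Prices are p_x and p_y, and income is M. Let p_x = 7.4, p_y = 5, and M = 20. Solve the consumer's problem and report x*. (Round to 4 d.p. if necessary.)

x* = 2.7027

Linear utility — the consumer picks whichever good has higher MU/price: 6/7.4 = 0.8108 vs 2/5 = 0.4.
x gives more utility per dollar, so spend all income on x: x* = M/p_x, y* = 0.
Numerically: x* = 2.7027, y* = 0.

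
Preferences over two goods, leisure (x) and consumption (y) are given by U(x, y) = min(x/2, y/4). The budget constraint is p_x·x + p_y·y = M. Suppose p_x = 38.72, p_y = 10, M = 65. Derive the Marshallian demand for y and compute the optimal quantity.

y* = 2.2139

Leontief preferences: the optimum is at the kink where x/2 = y/4, i.e. y = 2·x.
Budget: p_x·x + p_y·2·x = M, so (2·p_x + 4·p_y)·x = 2·M.
Demand: x*(p_x,p_y,M) = 2·M/(2·p_x + 4·p_y), y* = 4·M/(2·p_x + 4·p_y).
Here 2·38.72 + 4·10 = 117.44, giving y* = 2.2139.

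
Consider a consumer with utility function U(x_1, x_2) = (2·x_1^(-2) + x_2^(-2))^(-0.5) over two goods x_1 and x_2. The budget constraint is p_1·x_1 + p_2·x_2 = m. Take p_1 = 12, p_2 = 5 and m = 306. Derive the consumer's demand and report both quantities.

x_1* = 17.6743, x_2* = 18.7817

MRS = MU_x_1/MU_x_2 = 2·(x_2/x_1)^(3). Set equal to p_1/p_2.
Solve for the ratio: x_2/x_1 = [(1/2)·p_1/p_2]^(1/3).
With the ratio pinned down, the budget gives x_1* = m/(p_1 + p_2·(x_2/x_1)) and x_2* = (x_2/x_1)·x_1*.
Numerically x_2/x_1 = 1.062659, so x_1* = 306/(12 + 5·1.062659) = 17.6743 and x_2* = 1.062659·17.6743 = 18.7817.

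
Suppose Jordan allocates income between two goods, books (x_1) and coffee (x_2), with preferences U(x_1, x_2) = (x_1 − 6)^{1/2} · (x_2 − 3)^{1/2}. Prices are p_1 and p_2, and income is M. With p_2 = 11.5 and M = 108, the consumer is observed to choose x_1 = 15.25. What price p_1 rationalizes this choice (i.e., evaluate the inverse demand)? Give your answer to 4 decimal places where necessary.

p_1 = 3

MRS = (x_2−3)/(x_1−6). Tangency with p_1/p_2 gives x_2−3 = (p_1/p_2)·(x_1−6).
After buying the subsistence bundle (6, 3), a share 0.5 of the remaining income goes to x_1: x_1* = 6 + 0.5·(M − 6p_1 − 3p_2)/p_1.
Set x_1* = 15.25 in the demand function and solve for p_1: p_1 = 3.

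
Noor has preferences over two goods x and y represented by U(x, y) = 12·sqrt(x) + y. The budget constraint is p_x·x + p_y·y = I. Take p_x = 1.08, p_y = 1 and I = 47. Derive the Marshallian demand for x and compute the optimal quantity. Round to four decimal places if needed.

MU_x = 6/√x, MU_y = 1. Tangency: 6/√x = p_x/p_y.
Solve: √x = 6·p_y/p_x, so x*(p_x,p_y) = (6·p_y/p_x)², and y* = (I − p_x·x*)/p_y.
Plugging in: x* = (6·1/1.08)² = 30.8642.

x* = 30.8642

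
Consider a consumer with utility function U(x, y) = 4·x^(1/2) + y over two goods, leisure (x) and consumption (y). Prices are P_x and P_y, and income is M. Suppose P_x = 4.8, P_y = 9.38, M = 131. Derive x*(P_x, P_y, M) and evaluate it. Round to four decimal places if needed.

Set MRS = P_x/P_y: 2·x^(−1/2) = P_x/P_y.
Solve: √x = 2·P_y/P_x, so x*(P_x,P_y) = (2·P_y/P_x)², and y* = (M − P_x·x*)/P_y.
Plugging in: x* = (2·9.38/4.8)² = 15.2751.

x* = 15.2751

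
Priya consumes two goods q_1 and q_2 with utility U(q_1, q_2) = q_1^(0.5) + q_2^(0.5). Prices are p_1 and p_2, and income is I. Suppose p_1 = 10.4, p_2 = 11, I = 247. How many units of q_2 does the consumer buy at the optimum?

Numerically q_2/q_1 = 0.893884, so q_1* = 247/(10.4 + 11·0.893884) = 12.2079 and q_2* = 0.893884·12.2079 = 10.9125.

q_2* = 10.9125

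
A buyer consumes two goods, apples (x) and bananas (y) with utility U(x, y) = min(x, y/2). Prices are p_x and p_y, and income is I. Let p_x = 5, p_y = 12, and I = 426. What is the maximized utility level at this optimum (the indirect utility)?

V = 14.6897

Leontief preferences: the optimum is at the kink where x/1 = y/2, i.e. y = 2·x.
Budget: p_x·x + p_y·2·x = I, so (p_x + 2·p_y)·x = I.
Demand: x*(p_x,p_y,I) = I/(p_x + 2·p_y), y* = 2·I/(p_x + 2·p_y).
Here 5 + 2·12 = 29, giving x* = 14.6897 and y* = 29.3793.
Utility at the optimum: U(14.6897, 29.3793) = 14.6897.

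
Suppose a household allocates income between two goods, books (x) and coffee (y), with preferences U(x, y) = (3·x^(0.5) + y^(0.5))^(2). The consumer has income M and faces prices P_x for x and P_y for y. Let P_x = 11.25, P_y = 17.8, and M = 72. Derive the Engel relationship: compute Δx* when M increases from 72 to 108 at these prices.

From the CES first-order condition, 3·(y/x)^(0.5) = P_x/P_y.
Solve for the ratio: y/x = [(1/3)·P_x/P_y]^(2).
Substitute y = (y/x)·x into the budget: x* = M/(P_x + P_y·(y/x)).
Numerically y/x = 0.044384, so x* = 72/(11.25 + 17.8·0.044384) = 5.9801.
At M' = 108: x* = 8.9701. Change: 8.9701 − 5.9801 = 2.99.

Δx* = 2.99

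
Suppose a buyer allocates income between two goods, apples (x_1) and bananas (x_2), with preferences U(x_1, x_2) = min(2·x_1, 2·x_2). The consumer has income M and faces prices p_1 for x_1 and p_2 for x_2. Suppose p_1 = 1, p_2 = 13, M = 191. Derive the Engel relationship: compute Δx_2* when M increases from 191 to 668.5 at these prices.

Leontief preferences: the optimum is at the kink where x_1/2 = x_2/2, i.e. x_2 = x_1.
Budget: p_1·x_1 + p_2·x_1 = M, so (2·p_1 + 2·p_2)·x_1 = 2·M.
Demand: x_1*(p_1,p_2,M) = 2·M/(2·p_1 + 2·p_2), x_2* = 2·M/(2·p_1 + 2·p_2).
Here 2·1 + 2·13 = 28, giving x_2* = 13.6429.
At M' = 668.5: x_2* = 47.75. Change: 47.75 − 13.6429 = 34.1071.

Δx_2* = 34.1071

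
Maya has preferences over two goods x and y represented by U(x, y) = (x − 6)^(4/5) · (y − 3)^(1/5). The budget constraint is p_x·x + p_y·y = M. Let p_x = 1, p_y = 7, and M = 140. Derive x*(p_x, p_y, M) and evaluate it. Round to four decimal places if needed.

x* = 96.4

Let x' = x−6, y' = y−3. MRS = 4·y'/x' = p_x/p_y.
Substituting into the budget: x* = 6 + 0.8·(M − 6·p_x − 3·p_y)/p_x, and y* = 3 + 0.2·(…)/p_y.
Discretionary income = 140 − 6·1 − 3·7 = 113; x* = 6 + 0.8·113/1 = 96.4.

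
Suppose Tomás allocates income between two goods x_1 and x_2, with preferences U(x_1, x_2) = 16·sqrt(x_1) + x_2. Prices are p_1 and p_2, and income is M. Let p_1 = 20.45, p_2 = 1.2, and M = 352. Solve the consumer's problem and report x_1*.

x_1* = 0.2204

MU_x_1 = 8/√x_1, MU_x_2 = 1. Tangency: 8/√x_1 = p_1/p_2.
Solve: √x_1 = 8·p_2/p_1, so x_1*(p_1,p_2) = (8·p_2/p_1)², and x_2* = (M − p_1·x_1*)/p_2.
Plugging in: x_1* = (8·1.2/20.45)² = 0.2204.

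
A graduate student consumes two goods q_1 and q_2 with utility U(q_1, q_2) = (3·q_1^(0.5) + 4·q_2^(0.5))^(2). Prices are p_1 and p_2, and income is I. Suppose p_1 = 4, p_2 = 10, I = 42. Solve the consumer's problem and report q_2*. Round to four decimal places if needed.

Numerically q_2/q_1 = 0.284444, so q_1* = 42/(4 + 10·0.284444) = 6.1364 and q_2* = 0.284444·6.1364 = 1.7455.

q_2* = 1.7455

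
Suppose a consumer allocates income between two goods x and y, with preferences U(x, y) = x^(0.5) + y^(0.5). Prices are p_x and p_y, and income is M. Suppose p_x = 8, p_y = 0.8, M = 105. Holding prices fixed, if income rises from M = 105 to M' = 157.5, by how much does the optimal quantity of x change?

Δx* = 0.5966

Numerically y/x = 100, so x* = 105/(8 + 0.8·100) = 1.1932.
At M' = 157.5: x* = 1.7898. Change: 1.7898 − 1.1932 = 0.5966.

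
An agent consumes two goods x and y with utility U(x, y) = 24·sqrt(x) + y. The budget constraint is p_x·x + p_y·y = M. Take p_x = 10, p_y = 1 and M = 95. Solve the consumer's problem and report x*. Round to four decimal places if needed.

x* = 1.44

MU_x = 12/√x, MU_y = 1. Tangency: 12/√x = p_x/p_y.
Thus x* = (12·p_y/p_x)² — independent of M — with the rest of income spent on y.
Plugging in: x* = (12·1/10)² = 1.44.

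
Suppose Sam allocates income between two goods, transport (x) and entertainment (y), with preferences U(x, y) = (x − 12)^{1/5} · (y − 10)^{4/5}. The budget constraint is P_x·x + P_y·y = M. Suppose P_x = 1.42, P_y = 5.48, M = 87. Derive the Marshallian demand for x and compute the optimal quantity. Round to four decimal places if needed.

x* = 14.1352

MRS = (1/4)·(y−10)/(x−12). Tangency with P_x/P_y gives y−10 = 4·(P_x/P_y)·(x−12).
After buying the subsistence bundle (12, 10), a share 0.2 of the remaining income goes to x: x* = 12 + 0.2·(M − 12P_x − 10P_y)/P_x.
Discretionary income = 87 − 12·1.42 − 10·5.48 = 15.16; x* = 12 + 0.2·15.16/1.42 = 14.1352.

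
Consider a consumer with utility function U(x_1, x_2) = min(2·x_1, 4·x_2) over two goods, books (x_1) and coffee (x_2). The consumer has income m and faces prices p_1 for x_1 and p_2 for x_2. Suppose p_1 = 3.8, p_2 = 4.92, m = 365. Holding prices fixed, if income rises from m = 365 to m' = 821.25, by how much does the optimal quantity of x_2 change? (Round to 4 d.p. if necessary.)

Δx_2* = 36.4417

With perfect complements, no substitution: consume in ratio x_1:x_2 = 4:2.
Budget: p_1·x_1 + p_2·(1/2)·x_1 = m, so (4·p_1 + 2·p_2)·x_1 = 4·m.
Demand: x_1*(p_1,p_2,m) = 4·m/(4·p_1 + 2·p_2), x_2* = 2·m/(4·p_1 + 2·p_2).
Here 4·3.8 + 2·4.92 = 25.04, giving x_2* = 29.1534.
At m' = 821.25: x_2* = 65.595. Change: 65.595 − 29.1534 = 36.4417.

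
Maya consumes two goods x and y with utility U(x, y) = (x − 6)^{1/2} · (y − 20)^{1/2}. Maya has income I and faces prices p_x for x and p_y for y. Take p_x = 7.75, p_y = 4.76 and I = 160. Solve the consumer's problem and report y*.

Let x' = x−6, y' = y−20. MRS = y'/x' = p_x/p_y.
Substituting into the budget: x* = 6 + 0.5·(I − 6·p_x − 20·p_y)/p_x, and y* = 20 + 0.5·(…)/p_y.
Discretionary income = 160 − 6·7.75 − 20·4.76 = 18.3; y* = 20 + 0.5·18.3/4.76 = 21.9223.

y* = 21.9223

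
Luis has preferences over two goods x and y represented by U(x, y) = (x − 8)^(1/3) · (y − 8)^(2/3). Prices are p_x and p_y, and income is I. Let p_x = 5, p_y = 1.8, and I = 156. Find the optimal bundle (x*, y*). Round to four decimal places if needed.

x* = 14.7733, y* = 45.6296

Let x' = x−8, y' = y−8. MRS = (1/2)·y'/x' = p_x/p_y.
After buying the subsistence bundle (8, 8), a share 1/3 of the remaining income goes to x: x* = 8 + 1/3·(I − 8p_x − 8p_y)/p_x.
Discretionary income = 156 − 8·5 − 8·1.8 = 101.6; x* = 8 + 1/3·101.6/5 = 14.7733; y* = 8 + 2/3·101.6/1.8 = 45.6296.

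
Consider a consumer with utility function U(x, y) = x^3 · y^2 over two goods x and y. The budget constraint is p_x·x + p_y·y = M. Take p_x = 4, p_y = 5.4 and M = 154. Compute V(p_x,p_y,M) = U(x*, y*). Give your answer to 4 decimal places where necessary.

V = 1604020.2412

Demand: x*(p_x,p_y,M) = 0.6·M/p_x and y* = 0.4·M/p_y.
At p_x=4, p_y=5.4, M=154: x* = 0.6·154/4 = 23.1, y* = 11.4074.
Utility at the optimum: U(23.1, 11.4074) = 1604020.2412.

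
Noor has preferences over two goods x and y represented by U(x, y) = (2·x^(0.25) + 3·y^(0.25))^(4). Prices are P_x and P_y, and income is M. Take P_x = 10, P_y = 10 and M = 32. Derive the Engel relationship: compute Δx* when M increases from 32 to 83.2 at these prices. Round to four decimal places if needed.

Substitute y = (y/x)·x into the budget: x* = M/(P_x + P_y·(y/x)).
Numerically y/x = 1.717071, so x* = 32/(10 + 10·1.717071) = 1.1777.
At M' = 83.2: x* = 3.0621. Change: 3.0621 − 1.1777 = 1.8844.

Δx* = 1.8844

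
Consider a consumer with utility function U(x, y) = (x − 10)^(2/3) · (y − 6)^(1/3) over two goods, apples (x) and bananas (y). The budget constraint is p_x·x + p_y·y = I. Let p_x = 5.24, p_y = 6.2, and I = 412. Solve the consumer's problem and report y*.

y* = 23.3333

After buying the subsistence bundle (10, 6), a share 2/3 of the remaining income goes to x: x* = 10 + 2/3·(I − 10p_x − 6p_y)/p_x.
Discretionary income = 412 − 10·5.24 − 6·6.2 = 322.4; y* = 6 + 1/3·322.4/6.2 = 23.3333.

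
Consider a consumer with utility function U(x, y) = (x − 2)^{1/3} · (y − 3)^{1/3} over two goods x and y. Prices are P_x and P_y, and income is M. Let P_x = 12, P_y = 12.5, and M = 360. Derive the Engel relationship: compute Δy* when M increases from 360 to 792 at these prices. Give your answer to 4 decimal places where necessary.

Substituting into the budget: x* = 2 + 0.5·(M − 2·P_x − 3·P_y)/P_x, and y* = 3 + 0.5·(…)/P_y.
Discretionary income = 360 − 2·12 − 3·12.5 = 298.5; y* = 3 + 0.5·298.5/12.5 = 14.94.
At M' = 792: y* = 32.22. Change: 32.22 − 14.94 = 17.28.

Δy* = 17.28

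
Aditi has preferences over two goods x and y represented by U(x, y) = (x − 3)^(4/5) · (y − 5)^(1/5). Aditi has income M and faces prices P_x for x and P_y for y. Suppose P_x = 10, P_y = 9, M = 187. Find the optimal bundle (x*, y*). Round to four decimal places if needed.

This is Cobb-Douglas in (x−3, y−5): tangency gives 0.8·P_y·(y−5) = 0.2·P_x·(x−3).
Substituting into the budget: x* = 3 + 0.8·(M − 3·P_x − 5·P_y)/P_x, and y* = 5 + 0.2·(…)/P_y.
Discretionary income = 187 − 3·10 − 5·9 = 112; x* = 3 + 0.8·112/10 = 11.96; y* = 5 + 0.2·112/9 = 7.4889.

x* = 11.96, y* = 7.4889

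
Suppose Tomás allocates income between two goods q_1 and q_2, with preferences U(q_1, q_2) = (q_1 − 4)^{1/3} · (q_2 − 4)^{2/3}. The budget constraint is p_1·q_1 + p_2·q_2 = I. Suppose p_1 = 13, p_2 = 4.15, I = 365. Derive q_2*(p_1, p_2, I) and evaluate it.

Let q_1' = q_1−4, q_2' = q_2−4. MRS = (1/2)·q_2'/q_1' = p_1/p_2.
Substituting into the budget: q_1* = 4 + 1/3·(I − 4·p_1 − 4·p_2)/p_1, and q_2* = 4 + 2/3·(…)/p_2.
Discretionary income = 365 − 4·13 − 4·4.15 = 296.4; q_2* = 4 + 2/3·296.4/4.15 = 51.6145.

q_2* = 51.6145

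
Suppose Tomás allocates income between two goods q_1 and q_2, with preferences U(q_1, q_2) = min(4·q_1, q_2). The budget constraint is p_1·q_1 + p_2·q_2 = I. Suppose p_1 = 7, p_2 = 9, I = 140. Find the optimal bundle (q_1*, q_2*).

q_1* = 3.2558, q_2* = 13.0233

Leontief preferences: the optimum is at the kink where q_1/1 = q_2/4, i.e. q_2 = 4·q_1.
Budget: p_1·q_1 + p_2·4·q_1 = I, so (p_1 + 4·p_2)·q_1 = I.
Demand: q_1*(p_1,p_2,I) = I/(p_1 + 4·p_2), q_2* = 4·I/(p_1 + 4·p_2).
Here 7 + 4·9 = 43, giving q_1* = 3.2558 and q_2* = 13.0233.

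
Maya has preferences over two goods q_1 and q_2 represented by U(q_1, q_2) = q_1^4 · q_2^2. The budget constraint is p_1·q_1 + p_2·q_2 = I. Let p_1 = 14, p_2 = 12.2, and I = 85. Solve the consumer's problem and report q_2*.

Tangency: MRS = 2·q_2/q_1 = p_1/p_2.
So 4·p_2·q_2 = 2·p_1·q_1; combined with the budget, a share 2/3 of income goes to q_1.
Demand: q_1*(p_1,p_2,I) = 2/3·I/p_1 and q_2* = 1/3·I/p_2.
At p_1=14, p_2=12.2, I=85: q_2* = 1/3·85/12.2 = 2.3224.

q_2* = 2.3224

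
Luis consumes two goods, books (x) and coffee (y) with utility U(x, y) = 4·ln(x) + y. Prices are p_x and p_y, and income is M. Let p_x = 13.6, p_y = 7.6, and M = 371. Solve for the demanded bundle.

x* = 2.2353, y* = 44.8158

Set MRS = p_x/p_y: (4/x)/1 = p_x/p_y.
So x*(p_x,p_y) = 4·p_y/p_x, independent of income; and y* = (M − 4·p_y)/p_y.
At the given prices: x* = 4·7.6/13.6 = 2.2353, and y* = 44.8158.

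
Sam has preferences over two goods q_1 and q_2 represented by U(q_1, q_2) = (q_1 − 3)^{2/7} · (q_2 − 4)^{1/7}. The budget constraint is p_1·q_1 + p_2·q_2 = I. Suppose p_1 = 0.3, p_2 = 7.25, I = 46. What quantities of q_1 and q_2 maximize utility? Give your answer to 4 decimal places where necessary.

q_1* = 38.7778, q_2* = 4.7402

This is Cobb-Douglas in (q_1−3, q_2−4): tangency gives 2/7·p_2·(q_2−4) = 1/7·p_1·(q_1−3).
After buying the subsistence bundle (3, 4), a share 2/3 of the remaining income goes to q_1: q_1* = 3 + 2/3·(I − 3p_1 − 4p_2)/p_1.
Discretionary income = 46 − 3·0.3 − 4·7.25 = 16.1; q_1* = 3 + 2/3·16.1/0.3 = 38.7778; q_2* = 4 + 1/3·16.1/7.25 = 4.7402.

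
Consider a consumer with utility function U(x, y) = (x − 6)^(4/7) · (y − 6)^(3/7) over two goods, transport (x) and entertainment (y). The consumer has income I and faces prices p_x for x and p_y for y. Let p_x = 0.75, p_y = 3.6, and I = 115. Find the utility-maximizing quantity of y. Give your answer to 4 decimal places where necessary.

Let x' = x−6, y' = y−6. MRS = (4/3)·y'/x' = p_x/p_y.
Substituting into the budget: x* = 6 + 4/7·(I − 6·p_x − 6·p_y)/p_x, and y* = 6 + 3/7·(…)/p_y.
Discretionary income = 115 − 6·0.75 − 6·3.6 = 88.9; y* = 6 + 3/7·88.9/3.6 = 16.5833.

y* = 16.5833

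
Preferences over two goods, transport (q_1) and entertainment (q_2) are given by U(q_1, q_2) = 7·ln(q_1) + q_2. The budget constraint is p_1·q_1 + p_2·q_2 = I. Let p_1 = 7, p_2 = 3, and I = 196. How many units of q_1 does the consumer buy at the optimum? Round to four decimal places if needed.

q_1* = 3

MU_q_1 = 7/q_1, MU_q_2 = 1. Tangency: 7/q_1 = p_1/p_2.
So q_1*(p_1,p_2) = 7·p_2/p_1, independent of income; and q_2* = (I − 7·p_2)/p_2.
At the given prices: q_1* = 7·3/7 = 3.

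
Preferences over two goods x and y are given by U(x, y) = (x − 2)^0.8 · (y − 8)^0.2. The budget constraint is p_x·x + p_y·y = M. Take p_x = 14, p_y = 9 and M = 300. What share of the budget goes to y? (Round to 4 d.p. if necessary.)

MRS = 4·(y−8)/(x−2). Tangency with p_x/p_y gives y−8 = (1/4)·(p_x/p_y)·(x−2).
Substituting into the budget: x* = 2 + 0.8·(M − 2·p_x − 8·p_y)/p_x, and y* = 8 + 0.2·(…)/p_y.
Discretionary income = 300 − 2·14 − 8·9 = 200; x* = 2 + 0.8·200/14 = 13.4286; y* = 8 + 0.2·200/9 = 12.4444.
Expenditure on y: 9·12.4444 = 112; share = 0.3733.

share on y = 0.3733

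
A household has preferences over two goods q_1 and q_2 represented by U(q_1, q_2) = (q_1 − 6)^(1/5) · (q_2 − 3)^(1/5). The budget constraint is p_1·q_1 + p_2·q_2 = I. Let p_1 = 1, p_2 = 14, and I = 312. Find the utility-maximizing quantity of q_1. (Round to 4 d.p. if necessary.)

q_1* = 138

MRS = (q_2−3)/(q_1−6). Tangency with p_1/p_2 gives q_2−3 = (p_1/p_2)·(q_1−6).
Substituting into the budget: q_1* = 6 + 0.5·(I − 6·p_1 − 3·p_2)/p_1, and q_2* = 3 + 0.5·(…)/p_2.
Discretionary income = 312 − 6·1 − 3·14 = 264; q_1* = 6 + 0.5·264/1 = 138.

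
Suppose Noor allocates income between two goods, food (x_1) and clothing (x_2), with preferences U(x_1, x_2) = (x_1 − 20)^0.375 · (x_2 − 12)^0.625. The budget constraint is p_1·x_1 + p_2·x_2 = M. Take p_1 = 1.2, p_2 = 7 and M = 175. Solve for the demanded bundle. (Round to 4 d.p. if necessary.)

Let x_1' = x_1−20, x_2' = x_2−12. MRS = (3/5)·x_2'/x_1' = p_1/p_2.
After buying the subsistence bundle (20, 12), a share 0.375 of the remaining income goes to x_1: x_1* = 20 + 0.375·(M − 20p_1 − 12p_2)/p_1.
Discretionary income = 175 − 20·1.2 − 12·7 = 67; x_1* = 20 + 0.375·67/1.2 = 40.9375; x_2* = 12 + 0.625·67/7 = 17.9821.

x_1* = 40.9375, x_2* = 17.9821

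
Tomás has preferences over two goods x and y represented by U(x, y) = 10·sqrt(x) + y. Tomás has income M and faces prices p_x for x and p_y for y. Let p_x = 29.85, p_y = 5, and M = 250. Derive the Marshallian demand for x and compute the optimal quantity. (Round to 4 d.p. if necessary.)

MU_x = 5/√x, MU_y = 1. Tangency: 5/√x = p_x/p_y.
Solve: √x = 5·p_y/p_x, so x*(p_x,p_y) = (5·p_y/p_x)², and y* = (M − p_x·x*)/p_y.
Plugging in: x* = (5·5/29.85)² = 0.7014.

x* = 0.7014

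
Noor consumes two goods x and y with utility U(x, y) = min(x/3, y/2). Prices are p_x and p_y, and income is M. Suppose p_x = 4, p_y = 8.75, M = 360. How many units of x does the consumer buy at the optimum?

x* = 36.6102

With perfect complements, no substitution: consume in ratio x:y = 3:2.
Budget: p_x·x + p_y·(2/3)·x = M, so (3·p_x + 2·p_y)·x = 3·M.
Demand: x*(p_x,p_y,M) = 3·M/(3·p_x + 2·p_y), y* = 2·M/(3·p_x + 2·p_y).
Here 3·4 + 2·8.75 = 29.5, giving x* = 36.6102.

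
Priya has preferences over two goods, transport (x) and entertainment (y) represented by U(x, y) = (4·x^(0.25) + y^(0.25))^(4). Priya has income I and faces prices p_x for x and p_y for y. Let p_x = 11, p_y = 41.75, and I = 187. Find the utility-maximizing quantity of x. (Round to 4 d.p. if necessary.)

MRS = MU_x/MU_y = 4·(y/x)^(0.75). Set equal to p_x/p_y.
Hence y/x = ((1/4)·p_x/p_y)^(1/(0.75)), i.e. raised to the 4/3 power.
With the ratio pinned down, the budget gives x* = I/(p_x + p_y·(y/x)) and y* = (y/x)·x*.
Numerically y/x = 0.026601, so x* = 187/(11 + 41.75·0.026601) = 15.441.

x* = 15.441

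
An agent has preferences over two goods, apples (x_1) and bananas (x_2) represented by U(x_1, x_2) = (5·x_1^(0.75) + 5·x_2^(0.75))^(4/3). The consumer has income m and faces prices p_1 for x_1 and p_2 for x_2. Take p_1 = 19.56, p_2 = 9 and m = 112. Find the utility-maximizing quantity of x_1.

x_1* = 0.5083

From the CES first-order condition, (x_2/x_1)^(0.25) = p_1/p_2.
Solve for the ratio: x_2/x_1 = [p_1/p_2]^(4).
With the ratio pinned down, the budget gives x_1* = m/(p_1 + p_2·(x_2/x_1)) and x_2* = (x_2/x_1)·x_1*.
Numerically x_2/x_1 = 22.310298, so x_1* = 112/(19.56 + 9·22.310298) = 0.5083.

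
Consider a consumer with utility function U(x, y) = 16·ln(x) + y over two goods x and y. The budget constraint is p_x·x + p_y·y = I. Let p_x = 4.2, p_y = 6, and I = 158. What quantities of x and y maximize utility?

MU_x = 16/x, MU_y = 1. Tangency: 16/x = p_x/p_y.
So x*(p_x,p_y) = 16·p_y/p_x, independent of income; and y* = (I − 16·p_y)/p_y.
At the given prices: x* = 16·6/4.2 = 22.8571, and y* = 10.3333.

x* = 22.8571, y* = 10.3333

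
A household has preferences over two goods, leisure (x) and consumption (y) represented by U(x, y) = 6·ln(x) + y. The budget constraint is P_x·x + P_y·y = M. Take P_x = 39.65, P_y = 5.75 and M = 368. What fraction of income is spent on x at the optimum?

share on x = 0.0938

Set MRS = P_x/P_y: (6/x)/1 = P_x/P_y.
So x*(P_x,P_y) = 6·P_y/P_x, independent of income; and y* = (M − 6·P_y)/P_y.
At the given prices: x* = 6·5.75/39.65 = 0.8701, and y* = 58.
Expenditure on x: 39.65·0.8701 = 34.5; share = 0.0938.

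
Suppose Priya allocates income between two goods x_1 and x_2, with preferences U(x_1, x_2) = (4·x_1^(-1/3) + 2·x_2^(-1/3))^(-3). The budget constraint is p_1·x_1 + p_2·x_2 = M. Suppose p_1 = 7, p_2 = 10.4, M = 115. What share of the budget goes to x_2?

Numerically x_2/x_1 = 0.441851, so x_1* = 115/(7 + 10.4·0.441851) = 9.9179 and x_2* = 0.441851·9.9179 = 4.3822.
Expenditure on x_2: 10.4·4.3822 = 45.575; share = 0.3963.

share on x_2 = 0.3963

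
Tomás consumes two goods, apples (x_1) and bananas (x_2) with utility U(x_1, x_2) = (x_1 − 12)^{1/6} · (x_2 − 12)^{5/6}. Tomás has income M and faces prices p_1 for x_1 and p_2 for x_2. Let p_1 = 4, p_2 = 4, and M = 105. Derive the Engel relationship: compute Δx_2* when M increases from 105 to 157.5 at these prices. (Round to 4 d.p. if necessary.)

Δx_2* = 10.9375

MRS = (1/5)·(x_2−12)/(x_1−12). Tangency with p_1/p_2 gives x_2−12 = 5·(p_1/p_2)·(x_1−12).
Substituting into the budget: x_1* = 12 + 1/6·(M − 12·p_1 − 12·p_2)/p_1, and x_2* = 12 + 5/6·(…)/p_2.
Discretionary income = 105 − 12·4 − 12·4 = 9; x_2* = 12 + 5/6·9/4 = 13.875.
At M' = 157.5: x_2* = 24.8125. Change: 24.8125 − 13.875 = 10.9375.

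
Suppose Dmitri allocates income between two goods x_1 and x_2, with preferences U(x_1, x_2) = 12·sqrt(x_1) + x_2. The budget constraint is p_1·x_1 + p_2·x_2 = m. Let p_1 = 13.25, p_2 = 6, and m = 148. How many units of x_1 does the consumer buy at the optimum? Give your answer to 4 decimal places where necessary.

Set MRS = p_1/p_2: 6·x_1^(−1/2) = p_1/p_2.
Thus x_1* = (6·p_2/p_1)² — independent of m — with the rest of income spent on x_2.
Plugging in: x_1* = (6·6/13.25)² = 7.382.

x_1* = 7.382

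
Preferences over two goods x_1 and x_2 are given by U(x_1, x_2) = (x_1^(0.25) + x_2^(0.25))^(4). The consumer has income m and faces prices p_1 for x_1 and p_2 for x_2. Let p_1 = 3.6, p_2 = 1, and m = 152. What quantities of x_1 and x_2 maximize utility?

MRS = MU_x_1/MU_x_2 = (x_2/x_1)^(0.75). Set equal to p_1/p_2.
Hence x_2/x_1 = (p_1/p_2)^(1/(0.75)), i.e. raised to the 4/3 power.
Substitute x_2 = (x_2/x_1)·x_1 into the budget: x_1* = m/(p_1 + p_2·(x_2/x_1)).
Numerically x_2/x_1 = 5.517428, so x_1* = 152/(3.6 + 1·5.517428) = 16.6714 and x_2* = 5.517428·16.6714 = 91.9831.

x_1* = 16.6714, x_2* = 91.9831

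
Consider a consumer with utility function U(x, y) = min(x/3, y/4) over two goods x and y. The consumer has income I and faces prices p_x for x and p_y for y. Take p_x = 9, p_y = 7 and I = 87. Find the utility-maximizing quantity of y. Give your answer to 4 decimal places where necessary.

Leontief preferences: the optimum is at the kink where x/3 = y/4, i.e. y = (4/3)·x.
Budget: p_x·x + p_y·(4/3)·x = I, so (3·p_x + 4·p_y)·x = 3·I.
Demand: x*(p_x,p_y,I) = 3·I/(3·p_x + 4·p_y), y* = 4·I/(3·p_x + 4·p_y).
Here 3·9 + 4·7 = 55, giving y* = 6.3273.

y* = 6.3273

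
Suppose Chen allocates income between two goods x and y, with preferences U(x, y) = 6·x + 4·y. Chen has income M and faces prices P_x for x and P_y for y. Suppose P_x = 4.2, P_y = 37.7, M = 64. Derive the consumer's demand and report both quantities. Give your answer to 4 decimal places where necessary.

x* = 15.2381, y* = 0

Linear utility — the consumer picks whichever good has higher MU/price: 6/4.2 = 1.4286 vs 4/37.7 = 0.1061.
x gives more utility per dollar, so spend all income on x: x* = M/P_x, y* = 0.
Numerically: x* = 15.2381, y* = 0.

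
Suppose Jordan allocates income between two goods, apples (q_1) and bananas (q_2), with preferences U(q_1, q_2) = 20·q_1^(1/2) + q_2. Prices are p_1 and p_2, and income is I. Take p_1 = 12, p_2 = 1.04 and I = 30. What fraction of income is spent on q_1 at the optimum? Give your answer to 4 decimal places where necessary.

share on q_1 = 0.3004

MU_q_1 = 10/√q_1, MU_q_2 = 1. Tangency: 10/√q_1 = p_1/p_2.
Thus q_1* = (10·p_2/p_1)² — independent of I — with the rest of income spent on q_2.
Plugging in: q_1* = (10·1.04/12)² = 0.7511, q_2* = 20.1795.
Expenditure on q_1: 12·0.7511 = 9.0133; share = 0.3004.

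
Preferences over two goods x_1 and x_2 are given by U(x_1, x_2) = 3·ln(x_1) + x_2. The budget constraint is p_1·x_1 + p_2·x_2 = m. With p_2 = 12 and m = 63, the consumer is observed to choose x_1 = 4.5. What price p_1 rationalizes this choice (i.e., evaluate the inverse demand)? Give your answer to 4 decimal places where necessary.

p_1 = 8

MU_x_1 = 3/x_1, MU_x_2 = 1. Tangency: 3/x_1 = p_1/p_2.
So x_1*(p_1,p_2) = 3·p_2/p_1, independent of income; and x_2* = (m − 3·p_2)/p_2.
Set x_1* = 4.5 in the demand function and solve for p_1: p_1 = 8.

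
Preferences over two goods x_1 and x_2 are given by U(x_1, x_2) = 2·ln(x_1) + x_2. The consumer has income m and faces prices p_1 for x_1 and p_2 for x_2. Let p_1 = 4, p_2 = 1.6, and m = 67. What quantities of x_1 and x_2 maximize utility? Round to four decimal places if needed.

x_1* = 0.8, x_2* = 39.875

So x_1*(p_1,p_2) = 2·p_2/p_1, independent of income; and x_2* = (m − 2·p_2)/p_2.
At the given prices: x_1* = 2·1.6/4 = 0.8, and x_2* = 39.875.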